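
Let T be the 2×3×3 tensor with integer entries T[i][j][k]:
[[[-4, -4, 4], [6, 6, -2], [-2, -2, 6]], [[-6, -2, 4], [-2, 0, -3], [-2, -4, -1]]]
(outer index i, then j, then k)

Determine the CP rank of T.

3

Lower bound: the mode-3 unfolding of T (rows indexed by k, columns by (i,j) = (0,0), (0,1), (0,2), (1,0), (1,1), (1,2)) is [[-4, 6, -2, -6, -2, -2], [-4, 6, -2, -2, 0, -4], [4, -2, 6, 4, -3, -1]].
There the 3×3 minor on rows k ∈ {0, 1, 2}, columns (i,j) ∈ {(0,0), (0,1), (1,0)} is det [[-4, 6, -6], [-4, 6, -2], [4, -2, 4]] = 64 ≠ 0, so this unfolding has rank ≥ 3; CP rank is at least every unfolding rank, so rank(T) ≥ 3. (Flattening ranks never certify an upper bound on CP rank; for that we must actually write T with 3 rank-1 terms.)
Upper bound: T is a sum of 3 rank-1 terms, T = [0, 1] ⊗ [2, 1, -1] ⊗ [-2, 0, 1] + [1, -1] ⊗ [0, 1, 1] ⊗ [2, 2, 2] + [2, 1] ⊗ [1, -1, 1] ⊗ [-2, -2, 2] (one valid choice — decompositions are not unique — normalised so each a, b is primitive with positive first nonzero entry; check it by expanding all entries), so rank(T) ≤ 3.
These bounds meet, so rank(T) = 3.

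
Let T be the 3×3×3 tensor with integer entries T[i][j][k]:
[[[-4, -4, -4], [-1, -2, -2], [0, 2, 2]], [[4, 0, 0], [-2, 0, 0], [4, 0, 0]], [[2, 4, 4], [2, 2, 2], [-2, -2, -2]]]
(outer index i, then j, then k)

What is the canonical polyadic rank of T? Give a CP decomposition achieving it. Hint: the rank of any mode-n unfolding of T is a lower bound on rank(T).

Lower bound: the mode-2 unfolding of T (rows indexed by j, columns by (i,k) = (0,0), (0,1), (0,2), (1,0), (1,1), (1,2), (2,0), (2,1), (2,2)) is [[-4, -4, -4, 4, 0, 0, 2, 4, 4], [-1, -2, -2, -2, 0, 0, 2, 2, 2], [0, 2, 2, 4, 0, 0, -2, -2, -2]].
There the 3×3 minor on rows j ∈ {0, 1, 2}, columns (i,k) ∈ {(0,0), (0,1), (1,0)} is det [[-4, -4, 4], [-1, -2, -2], [0, 2, 4]] = -8 ≠ 0, so this unfolding has rank ≥ 3; CP rank is at least every unfolding rank, so rank(T) ≥ 3. (This is only a lower bound: in general the CP rank may exceed every unfolding rank, so we still need to exhibit 3 rank-1 terms summing to T.)
Upper bound: T is a sum of 3 rank-1 terms, T = [0, 2, -1] ∘ [1, -1, 2] ∘ [2, 0, 0] + [1, 0, -1] ∘ [2, 1, -1] ∘ [-2, -2, -2] + [1, 2, -2] ∘ [0, 1, -2] ∘ [1, 0, 0] (written with every a and b primitive with positive leading entry and the scale carried by c; CP decompositions are not unique, and this one is verified by expanding entrywise), so rank(T) ≤ 3.
These bounds meet, so rank(T) = 3.
Check entry T[1,1,0] = -2: (2)·(-1)·(2) + (0)·(1)·(-2) + (2)·(1)·(1) = -2.

rank(T) = 3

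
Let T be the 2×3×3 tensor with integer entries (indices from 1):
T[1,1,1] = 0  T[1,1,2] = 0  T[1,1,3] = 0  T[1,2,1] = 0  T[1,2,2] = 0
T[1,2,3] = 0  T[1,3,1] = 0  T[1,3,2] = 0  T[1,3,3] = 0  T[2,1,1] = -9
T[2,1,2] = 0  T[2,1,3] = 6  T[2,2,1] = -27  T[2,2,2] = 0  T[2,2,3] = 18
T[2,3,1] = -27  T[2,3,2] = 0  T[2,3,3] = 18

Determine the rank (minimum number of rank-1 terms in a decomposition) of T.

Lower bound: T ≠ 0 (e.g. T[2,1,1] = -9), so rank(T) ≥ 1.
Upper bound: if T = a ∘ b ∘ c then every fibre of T is a multiple of the corresponding factor, so read the factors off the fibres through the nonzero entry T[2,1,1] = -9.
The mode-1 fibre T[:,1,1] = [0, -9] gives a = [0, 1] (primitive direction); the mode-2 fibre T[2,:,1] = [-9, -27, -27] gives b = [1, 3, 3]; then c[k] = T[2,1,k] / (a[2]·b[1]) = [-9, 0, 6] / 1 = [-9, 0, 6].
Expanding [0, 1] ∘ [1, 3, 3] ∘ [-9, 0, 6] reproduces all 18 entries of T, so T = [0, 1] ∘ [1, 3, 3] ∘ [-9, 0, 6] and rank(T) ≤ 1.
These bounds meet, so rank(T) = 1.

1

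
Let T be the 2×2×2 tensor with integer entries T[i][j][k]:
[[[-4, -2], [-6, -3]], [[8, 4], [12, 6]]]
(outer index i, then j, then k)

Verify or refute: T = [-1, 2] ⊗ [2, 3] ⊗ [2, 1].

Reconstruct entrywise from the claimed factors. For example, T[1,0,0] = 8 and Σₗ aₗ[1]bₗ[0]cₗ[0] = (2)·(2)·(2) = 8; checking all 8 entries, every one matches. The claim holds.

Yes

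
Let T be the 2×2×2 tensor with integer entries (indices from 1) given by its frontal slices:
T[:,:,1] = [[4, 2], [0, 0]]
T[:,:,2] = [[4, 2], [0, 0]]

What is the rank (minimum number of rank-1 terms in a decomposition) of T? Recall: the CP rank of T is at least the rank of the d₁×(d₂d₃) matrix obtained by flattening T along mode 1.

1

Lower bound: T ≠ 0 (e.g. T[1,1,1] = 4), so rank(T) ≥ 1.
Upper bound: if T = a ⊗ b ⊗ c then every fibre of T is a multiple of the corresponding factor, so read the factors off the fibres through the nonzero entry T[1,1,1] = 4.
The mode-1 fibre T[:,1,1] = [4, 0] gives a = [1, 0] (primitive direction); the mode-2 fibre T[1,:,1] = [4, 2] gives b = [2, 1]; then c[k] = T[1,1,k] / (a[1]·b[1]) = [4, 4] / 2 = [2, 2].
Expanding [1, 0] ⊗ [2, 1] ⊗ [2, 2] reproduces all 8 entries of T, so T = [1, 0] ⊗ [2, 1] ⊗ [2, 2] and rank(T) ≤ 1.
These bounds meet, so rank(T) = 1.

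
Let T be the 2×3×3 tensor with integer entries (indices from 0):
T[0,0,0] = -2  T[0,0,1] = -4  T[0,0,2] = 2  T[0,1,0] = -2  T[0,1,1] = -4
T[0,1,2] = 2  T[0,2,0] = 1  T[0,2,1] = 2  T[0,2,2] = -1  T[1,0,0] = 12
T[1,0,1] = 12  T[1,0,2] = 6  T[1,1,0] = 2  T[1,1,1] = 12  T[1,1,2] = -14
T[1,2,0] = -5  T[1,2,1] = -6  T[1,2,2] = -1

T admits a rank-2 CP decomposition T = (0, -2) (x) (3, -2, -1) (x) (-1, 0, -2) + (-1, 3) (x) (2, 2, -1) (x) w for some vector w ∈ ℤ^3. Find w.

Subtract the known terms from T to get the rank-1 residual R = (-1, 3) (x) (2, 2, -1) (x) w, so R[i,j,k] = a[i]·b[j]·w[k]. Pick indices with nonzero a[0]·b[0] = (-1)·(2) = -2. Only the fibre through (0,0,·) is needed: R[0,0,:] = T[0,0,:] − Σₗ aₗ[0]bₗ[0]cₗ = [-2, -4, 2] − (0)·(3)·(-1, 0, -2) = [-2, -4, 2]. Then w[k] = R[0,0,k] / -2 for each k, giving w = [-2, -4, 2] / -2 = (1, 2, -1).

w = (1, 2, -1)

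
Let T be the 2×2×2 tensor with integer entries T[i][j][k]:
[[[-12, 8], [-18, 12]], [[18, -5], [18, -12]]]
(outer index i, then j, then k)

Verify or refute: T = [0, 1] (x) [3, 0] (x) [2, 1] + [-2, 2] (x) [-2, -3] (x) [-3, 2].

Reconstruct entrywise from the claimed factors. For example, T[1,1,0] = 18 and Σₗ aₗ[1]bₗ[1]cₗ[0] = (1)·(0)·(2) + (2)·(-3)·(-3) = 18; checking all 8 entries, every one matches. The claim holds.

Yes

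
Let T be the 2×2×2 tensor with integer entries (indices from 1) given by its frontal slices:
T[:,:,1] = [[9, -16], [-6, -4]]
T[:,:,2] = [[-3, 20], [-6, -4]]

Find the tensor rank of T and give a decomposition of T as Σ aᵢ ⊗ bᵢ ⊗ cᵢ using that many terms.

rank(T) = 2

Lower bound: the mode-3 unfolding of T (rows indexed by k, columns by (i,j) = (1,1), (1,2), (2,1), (2,2)) is [[9, -16, -6, -4], [-3, 20, -6, -4]].
There the 2×2 minor on rows k ∈ {1, 2}, columns (i,j) ∈ {(1,1), (1,2)} is det [[9, -16], [-3, 20]] = 132 ≠ 0, so this unfolding has rank ≥ 2; CP rank is at least every unfolding rank, so rank(T) ≥ 2. (Unfolding ranks only ever bound the CP rank from below — rank(T) can be strictly larger than all of them — so the matching upper bound has to come from an explicit 2-term decomposition.)
Upper bound — finding two terms. Write S_k = T[:,:,k] for the frontal slices: S₁ = [[9, -16], [-6, -4]], S₂ = [[-3, 20], [-6, -4]].
If T = a₁ ⊗ b₁ ⊗ c₁ + a₂ ⊗ b₂ ⊗ c₂ then each S_k = c₁[k]·a₁b₁ᵀ + c₂[k]·a₂b₂ᵀ. S₁ and S₂ are linearly independent, so a₁b₁ᵀ and a₂b₂ᵀ must span the same plane of matrices: they are the rank-1 matrices of the form x·S₁ + y·S₂.
det(x·S₁ + y·S₂) is −132·x² + 132·y² = (-132)·(x − y)(x + y), vanishing at (x:y) = (1:1) and (1:-1).
M₁ = S₁ + S₂ = [[6, 4], [-12, -8]] = 2·(1, -2)(3, 2)ᵀ and M₂ = S₁ − S₂ = [[12, -36], [0, 0]] = 12·(1, 0)(1, -3)ᵀ, so take a₁ = (1, -2), b₁ = (3, 2), a₂ = (1, 0), b₂ = (1, -3).
Each slice is an integer combination of E₁ = a₁b₁ᵀ and E₂ = a₂b₂ᵀ: S₁ = E₁ + 6·E₂, S₂ = E₁ − 6·E₂; reading off coefficients, c₁ = (1, 1) and c₂ = (6, -6).
Hence T = (1, -2) ⊗ (3, 2) ⊗ (1, 1) + (1, 0) ⊗ (1, -3) ⊗ (6, -6), so rank(T) ≤ 2.
These bounds meet, so rank(T) = 2.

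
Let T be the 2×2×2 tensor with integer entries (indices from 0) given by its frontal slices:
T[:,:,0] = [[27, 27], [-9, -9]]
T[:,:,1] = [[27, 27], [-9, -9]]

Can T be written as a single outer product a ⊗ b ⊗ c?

If T = a ⊗ b ⊗ c then every fibre of T is a multiple of the corresponding factor, so read the factors off the fibres through the nonzero entry T[0,0,0] = 27.
The mode-1 fibre T[:,0,0] = [27, -9] gives a = [3, -1] (primitive direction); the mode-2 fibre T[0,:,0] = [27, 27] gives b = [1, 1]; then c[k] = T[0,0,k] / (a[0]·b[0]) = [27, 27] / 3 = [9, 9].
Expanding [3, -1] ⊗ [1, 1] ⊗ [9, 9] reproduces all 8 entries of T, so T = [3, -1] ⊗ [1, 1] ⊗ [9, 9] and rank(T) ≤ 1.
Equivalently every frontal slice T[:,:,k] is c[k] times the rank-1 matrix [3, -1] ⊗ [1, 1]. So T has rank 1 (it is nonzero).

Yes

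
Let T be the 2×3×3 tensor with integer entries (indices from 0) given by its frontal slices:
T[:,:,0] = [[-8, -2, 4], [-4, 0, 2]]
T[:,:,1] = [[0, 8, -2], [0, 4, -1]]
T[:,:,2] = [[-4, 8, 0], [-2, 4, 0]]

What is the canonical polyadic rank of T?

3

Lower bound: the mode-3 unfolding of T (rows indexed by k, columns by (i,j) = (0,0), (0,1), (0,2), (1,0), (1,1), (1,2)) is [[-8, -2, 4, -4, 0, 2], [0, 8, -2, 0, 4, -1], [-4, 8, 0, -2, 4, 0]].
There the 3×3 minor on rows k ∈ {0, 1, 2}, columns (i,j) ∈ {(0,0), (0,1), (0,2)} is det [[-8, -2, 4], [0, 8, -2], [-4, 8, 0]] = -16 ≠ 0, so this unfolding has rank ≥ 3; CP rank is at least every unfolding rank, so rank(T) ≥ 3. (This is only a lower bound: in general the CP rank may exceed every unfolding rank, so we still need to exhibit 3 rank-1 terms summing to T.)
Upper bound: T is a sum of 3 rank-1 terms, T = [1, 0] ⊗ [0, 1, 0] ⊗ [-2, 0, 0] + [2, 1] ⊗ [1, -2, 0] ⊗ [-2, -1, -2] + [2, 1] ⊗ [1, 2, -1] ⊗ [-2, 1, 0] (one valid choice — decompositions are not unique — normalised so each a, b is primitive with positive first nonzero entry; check it by expanding all entries), so rank(T) ≤ 3.
These bounds meet, so rank(T) = 3.
Check entry T[0,2,1] = -2: (1)·(0)·(0) + (2)·(0)·(-1) + (2)·(-1)·(1) = -2.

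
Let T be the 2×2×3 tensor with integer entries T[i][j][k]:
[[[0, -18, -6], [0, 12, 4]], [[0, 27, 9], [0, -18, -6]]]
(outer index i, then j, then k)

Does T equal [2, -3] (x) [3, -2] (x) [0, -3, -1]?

Reconstruct entrywise from the claimed factors. For example, T[1,1,2] = -6 and Σₗ aₗ[1]bₗ[1]cₗ[2] = (-3)·(-2)·(-1) = -6; checking all 12 entries, every one matches. The claim holds.

Yes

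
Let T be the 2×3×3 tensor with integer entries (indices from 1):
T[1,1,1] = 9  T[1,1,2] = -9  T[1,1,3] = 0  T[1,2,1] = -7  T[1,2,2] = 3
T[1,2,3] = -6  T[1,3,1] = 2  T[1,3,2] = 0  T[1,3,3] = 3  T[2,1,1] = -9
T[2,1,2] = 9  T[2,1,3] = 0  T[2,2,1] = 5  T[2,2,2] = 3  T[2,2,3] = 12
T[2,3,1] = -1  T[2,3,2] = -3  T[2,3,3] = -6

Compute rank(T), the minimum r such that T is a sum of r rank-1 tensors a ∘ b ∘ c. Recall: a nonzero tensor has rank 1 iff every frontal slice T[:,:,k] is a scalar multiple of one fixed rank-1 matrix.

Lower bound: in the mode-2 unfolding of T (rows indexed by j, columns by (i,k)) the 2×2 minor on rows j ∈ {1, 2}, columns (i,k) ∈ {(1,1), (1,2)} is det [[9, -9], [-7, 3]] = -36 ≠ 0, so that unfolding has rank ≥ 2 and hence rank(T) ≥ 2 (CP rank is at least every unfolding rank, though it can be larger).
Upper bound: with S_k = T[:,:,k], the two rank-1 terms a₁b₁ᵀ, a₂b₂ᵀ are the rank-1 members of the pencil x·S₁ + y·S₂.
The 2×2 minor of x·S₁ + y·S₂ on rows {1,2}, columns {1,2} is −18·x² + 72·xy − 54·y² = (-18)·(x − 3·y)(x − y), vanishing at (x:y) = (3:1) and (1:1).
M₁ = 3·S₁ + S₂ = [[18, -18, 6], [-18, 18, -6]] = 6·[1, -1][3, -3, 1]ᵀ and M₂ = S₁ + S₂ = [[0, -4, 2], [0, 8, -4]] = (-2)·[1, -2][0, 2, -1]ᵀ, so take a₁ = [1, -1], b₁ = [3, -3, 1], a₂ = [1, -2], b₂ = [0, 2, -1].
Each slice is an integer combination of E₁ = a₁b₁ᵀ and E₂ = a₂b₂ᵀ: S₁ = 3·E₁ + E₂, S₂ = −3·E₁ − 3·E₂, S₃ = −3·E₂; reading off coefficients, c₁ = [3, -3, 0] and c₂ = [1, -3, -3].
Hence T = [1, -1] ∘ [3, -3, 1] ∘ [3, -3, 0] + [1, -2] ∘ [0, 2, -1] ∘ [1, -3, -3], so rank(T) ≤ 2.
These bounds meet, so rank(T) = 2.

2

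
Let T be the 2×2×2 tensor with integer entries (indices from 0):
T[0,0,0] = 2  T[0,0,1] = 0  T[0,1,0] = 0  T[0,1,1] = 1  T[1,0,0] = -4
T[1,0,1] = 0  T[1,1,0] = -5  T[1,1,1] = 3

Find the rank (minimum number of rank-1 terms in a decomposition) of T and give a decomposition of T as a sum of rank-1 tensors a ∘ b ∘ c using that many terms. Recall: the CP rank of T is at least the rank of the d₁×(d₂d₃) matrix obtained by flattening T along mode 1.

Lower bound: in the mode-2 unfolding of T (rows indexed by j, columns by (i,k)) the 2×2 minor on rows j ∈ {0, 1}, columns (i,k) ∈ {(0,0), (0,1)} is det [[2, 0], [0, 1]] = 2 ≠ 0, so that unfolding has rank ≥ 2 and hence rank(T) ≥ 2 (CP rank is at least every unfolding rank, though it can be larger).
Upper bound: with S_k = T[:,:,k], the two rank-1 terms a₁b₁ᵀ, a₂b₂ᵀ are the rank-1 members of the pencil x·S₀ + y·S₁.
det(x·S₀ + y·S₁) is −10·x² + 10·xy = (-10)·(x − y)(x), vanishing at (x:y) = (1:1) and (0:1).
M₁ = S₀ + S₁ = [[2, 1], [-4, -2]] = (1, -2)(2, 1)ᵀ and M₂ = S₁ = [[0, 1], [0, 3]] = (1, 3)(0, 1)ᵀ, so take a₁ = (1, -2), b₁ = (2, 1), a₂ = (1, 3), b₂ = (0, 1).
Each slice is an integer combination of E₁ = a₁b₁ᵀ and E₂ = a₂b₂ᵀ: S₀ = E₁ − E₂, S₁ = E₂; reading off coefficients, c₁ = (1, 0) and c₂ = (-1, 1).
Hence T = (1, -2) ∘ (2, 1) ∘ (1, 0) + (1, 3) ∘ (0, 1) ∘ (-1, 1), so rank(T) ≤ 2.
These bounds meet, so rank(T) = 2.

rank(T) = 2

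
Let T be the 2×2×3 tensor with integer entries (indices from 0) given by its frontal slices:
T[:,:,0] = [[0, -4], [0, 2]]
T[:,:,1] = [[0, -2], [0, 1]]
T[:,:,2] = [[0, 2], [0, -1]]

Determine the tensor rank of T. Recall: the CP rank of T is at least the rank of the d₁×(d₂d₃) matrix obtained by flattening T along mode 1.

1

Lower bound: T ≠ 0 (e.g. T[0,1,0] = -4), so rank(T) ≥ 1.
Upper bound: if T = a ⊗ b ⊗ c then every fibre of T is a multiple of the corresponding factor, so read the factors off the fibres through the nonzero entry T[0,1,0] = -4.
The mode-1 fibre T[:,1,0] = [-4, 2] gives a = (2, -1) (primitive direction); the mode-2 fibre T[0,:,0] = [0, -4] gives b = (0, 1); then c[k] = T[0,1,k] / (a[0]·b[1]) = [-4, -2, 2] / 2 = (-2, -1, 1).
Expanding (2, -1) ⊗ (0, 1) ⊗ (-2, -1, 1) reproduces all 12 entries of T, so T = (2, -1) ⊗ (0, 1) ⊗ (-2, -1, 1) and rank(T) ≤ 1.
These bounds meet, so rank(T) = 1.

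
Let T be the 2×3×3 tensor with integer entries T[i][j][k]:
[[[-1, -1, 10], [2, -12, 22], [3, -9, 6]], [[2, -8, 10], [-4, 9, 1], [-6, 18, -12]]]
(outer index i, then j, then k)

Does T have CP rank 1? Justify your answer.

No

The mode-3 unfolding of T (rows indexed by k, columns by (i,j) = (0,0), (0,1), (0,2), (1,0), (1,1), (1,2)) is [[-1, 2, 3, 2, -4, -6], [-1, -12, -9, -8, 9, 18], [10, 22, 6, 10, 1, -12]].
There the 2×2 minor on rows k ∈ {0, 1}, columns (i,j) ∈ {(0,0), (0,1)} is det [[-1, 2], [-1, -12]] = 14 ≠ 0, so this unfolding has rank ≥ 2; CP rank is at least every unfolding rank, so rank(T) ≥ 2.
In particular rank(T) ≥ 2 > 1, so T is not rank-1.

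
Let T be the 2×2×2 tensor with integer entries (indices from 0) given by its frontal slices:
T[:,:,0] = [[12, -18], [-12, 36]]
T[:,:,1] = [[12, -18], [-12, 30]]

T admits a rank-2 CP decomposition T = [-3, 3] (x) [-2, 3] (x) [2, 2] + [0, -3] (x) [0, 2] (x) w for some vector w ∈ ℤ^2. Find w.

Subtract the known terms from T to get the rank-1 residual R = [0, -3] (x) [0, 2] (x) w, so R[i,j,k] = a[i]·b[j]·w[k]. Pick indices with nonzero a[1]·b[1] = (-3)·(2) = -6. Only the fibre through (1,1,·) is needed: R[1,1,:] = T[1,1,:] − Σₗ aₗ[1]bₗ[1]cₗ = [36, 30] − (3)·(3)·[2, 2] = [18, 12]. Then w[k] = R[1,1,k] / -6 for each k, giving w = [18, 12] / -6 = [-3, -2].

w = [-3, -2]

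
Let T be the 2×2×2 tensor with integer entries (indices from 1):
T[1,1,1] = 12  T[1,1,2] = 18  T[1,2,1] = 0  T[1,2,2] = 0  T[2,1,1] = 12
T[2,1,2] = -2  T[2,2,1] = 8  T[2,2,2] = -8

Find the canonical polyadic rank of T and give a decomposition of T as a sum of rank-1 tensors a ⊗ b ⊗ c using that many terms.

rank(T) = 2

Lower bound: in the mode-2 unfolding of T (rows indexed by j, columns by (i,k)) the 2×2 minor on rows j ∈ {1, 2}, columns (i,k) ∈ {(1,1), (2,1)} is det [[12, 12], [0, 8]] = 96 ≠ 0, so that unfolding has rank ≥ 2 and hence rank(T) ≥ 2 (CP rank is at least every unfolding rank, though it can be larger).
Upper bound: with S_k = T[:,:,k], the two rank-1 terms a₁b₁ᵀ, a₂b₂ᵀ are the rank-1 members of the pencil x·S₁ + y·S₂.
det(x·S₁ + y·S₂) is 96·x² + 48·xy − 144·y² = 48·(2·x + 3·y)(x − y), vanishing at (x:y) = (3:-2) and (1:1).
M₁ = 3·S₁ − 2·S₂ = [[0, 0], [40, 40]] = 40·[0, 1][1, 1]ᵀ and M₂ = S₁ + S₂ = [[30, 0], [10, 0]] = 10·[3, 1][1, 0]ᵀ, so take a₁ = [0, 1], b₁ = [1, 1], a₂ = [3, 1], b₂ = [1, 0].
Each slice is an integer combination of E₁ = a₁b₁ᵀ and E₂ = a₂b₂ᵀ: S₁ = 8·E₁ + 4·E₂, S₂ = −8·E₁ + 6·E₂; reading off coefficients, c₁ = [8, -8] and c₂ = [4, 6].
Hence T = [0, 1] ⊗ [1, 1] ⊗ [8, -8] + [3, 1] ⊗ [1, 0] ⊗ [4, 6], so rank(T) ≤ 2.
These bounds meet, so rank(T) = 2.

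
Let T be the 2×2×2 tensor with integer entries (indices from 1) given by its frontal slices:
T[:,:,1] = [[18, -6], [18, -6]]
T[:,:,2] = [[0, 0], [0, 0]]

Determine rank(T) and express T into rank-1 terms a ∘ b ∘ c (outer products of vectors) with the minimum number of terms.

Lower bound: T ≠ 0 (e.g. T[1,1,1] = 18), so rank(T) ≥ 1.
Upper bound: if T = a ∘ b ∘ c then every fibre of T is a multiple of the corresponding factor, so read the factors off the fibres through the nonzero entry T[1,1,1] = 18.
The mode-1 fibre T[:,1,1] = [18, 18] gives a = [1, 1] (primitive direction); the mode-2 fibre T[1,:,1] = [18, -6] gives b = [3, -1]; then c[k] = T[1,1,k] / (a[1]·b[1]) = [18, 0] / 3 = [6, 0].
Expanding [1, 1] ∘ [3, -1] ∘ [6, 0] reproduces all 8 entries of T, so T = [1, 1] ∘ [3, -1] ∘ [6, 0] and rank(T) ≤ 1.
These bounds meet, so rank(T) = 1.
Check entry T[2,2,2] = 0: (1)·(-1)·(0) = 0.

rank(T) = 1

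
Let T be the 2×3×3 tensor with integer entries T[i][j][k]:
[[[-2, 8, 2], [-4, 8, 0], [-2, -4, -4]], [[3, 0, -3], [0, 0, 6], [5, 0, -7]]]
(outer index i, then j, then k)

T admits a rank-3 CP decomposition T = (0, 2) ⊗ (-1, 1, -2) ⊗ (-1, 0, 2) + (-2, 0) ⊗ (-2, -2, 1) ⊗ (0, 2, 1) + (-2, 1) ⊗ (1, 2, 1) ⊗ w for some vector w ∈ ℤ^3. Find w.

w = (1, 0, 1)

Subtract the known terms from T to get the rank-1 residual R = (-2, 1) ⊗ (1, 2, 1) ⊗ w, so R[i,j,k] = a[i]·b[j]·w[k]. Pick indices with nonzero a[0]·b[0] = (-2)·(1) = -2. Only the fibre through (0,0,·) is needed: R[0,0,:] = T[0,0,:] − Σₗ aₗ[0]bₗ[0]cₗ = [-2, 8, 2] − (0)·(-1)·(-1, 0, 2) − (-2)·(-2)·(0, 2, 1) = [-2, 0, -2]. Then w[k] = R[0,0,k] / -2 for each k, giving w = [-2, 0, -2] / -2 = (1, 0, 1).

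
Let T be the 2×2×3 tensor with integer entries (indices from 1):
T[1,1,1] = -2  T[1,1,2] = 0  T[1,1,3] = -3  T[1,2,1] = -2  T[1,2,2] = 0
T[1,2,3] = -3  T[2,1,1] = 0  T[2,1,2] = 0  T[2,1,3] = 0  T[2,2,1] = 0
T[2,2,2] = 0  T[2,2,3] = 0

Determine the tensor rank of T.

Lower bound: T ≠ 0 (e.g. T[1,1,1] = -2), so rank(T) ≥ 1.
Upper bound: the mode-1 fibre T[:,1,1] = [-2, 0] gives a = [1, 0] (primitive direction); the mode-2 fibre T[1,:,1] = [-2, -2] gives b = [1, 1]; then c[k] = T[1,1,k] / (a[1]·b[1]) = [-2, 0, -3] / 1 = [-2, 0, -3].
Expanding [1, 0] (x) [1, 1] (x) [-2, 0, -3] reproduces all 12 entries of T, so T = [1, 0] (x) [1, 1] (x) [-2, 0, -3] and rank(T) ≤ 1.
These bounds meet, so rank(T) = 1.

1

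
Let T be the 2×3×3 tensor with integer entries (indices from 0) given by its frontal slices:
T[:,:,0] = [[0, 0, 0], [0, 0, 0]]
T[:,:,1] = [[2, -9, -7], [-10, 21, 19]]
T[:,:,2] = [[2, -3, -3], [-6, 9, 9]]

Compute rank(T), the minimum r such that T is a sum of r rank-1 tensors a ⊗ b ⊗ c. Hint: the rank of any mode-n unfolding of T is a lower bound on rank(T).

Lower bound: the mode-2 unfolding of T (rows indexed by j, columns by (i,k) = (0,0), (0,1), (0,2), (1,0), (1,1), (1,2)) is [[0, 2, 2, 0, -10, -6], [0, -9, -3, 0, 21, 9], [0, -7, -3, 0, 19, 9]].
There the 2×2 minor on rows j ∈ {0, 1}, columns (i,k) ∈ {(0,1), (0,2)} is det [[2, 2], [-9, -3]] = 12 ≠ 0, so this unfolding has rank ≥ 2; CP rank is at least every unfolding rank, so rank(T) ≥ 2. (Flattening ranks never certify an upper bound on CP rank; for that we must actually write T with 2 rank-1 terms.)
Upper bound — finding two terms. Write S_k = T[:,:,k] for the frontal slices: S₀ = [[0, 0, 0], [0, 0, 0]], S₁ = [[2, -9, -7], [-10, 21, 19]], S₂ = [[2, -3, -3], [-6, 9, 9]].
If T = a₁ ⊗ b₁ ⊗ c₁ + a₂ ⊗ b₂ ⊗ c₂ then each S_k = c₁[k]·a₁b₁ᵀ + c₂[k]·a₂b₂ᵀ. S₁ and S₂ are linearly independent, so a₁b₁ᵀ and a₂b₂ᵀ must span the same plane of matrices: they are the rank-1 matrices of the form x·S₁ + y·S₂.
The 2×2 minor of x·S₁ + y·S₂ on rows {0,1}, columns {0,1} is −48·x² − 24·xy = (-24)·(2·x + y)(x), vanishing at (x:y) = (1:-2) and (0:1).
M₁ = S₁ − 2·S₂ = [[-2, -3, -1], [2, 3, 1]] = −[1, -1][2, 3, 1]ᵀ and M₂ = S₂ = [[2, -3, -3], [-6, 9, 9]] = [1, -3][2, -3, -3]ᵀ, so take a₁ = [1, -1], b₁ = [2, 3, 1], a₂ = [1, -3], b₂ = [2, -3, -3].
Each slice is an integer combination of E₁ = a₁b₁ᵀ and E₂ = a₂b₂ᵀ: S₀ = 0, S₁ = −E₁ + 2·E₂, S₂ = E₂; reading off coefficients, c₁ = [0, -1, 0] and c₂ = [0, 2, 1].
Hence T = [1, -1] ⊗ [2, 3, 1] ⊗ [0, -1, 0] + [1, -3] ⊗ [2, -3, -3] ⊗ [0, 2, 1], so rank(T) ≤ 2.
These bounds meet, so rank(T) = 2.

2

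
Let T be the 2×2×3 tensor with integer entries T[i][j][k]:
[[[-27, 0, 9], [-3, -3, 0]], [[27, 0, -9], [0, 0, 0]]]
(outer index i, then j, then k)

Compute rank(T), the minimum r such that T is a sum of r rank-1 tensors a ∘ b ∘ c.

2

Lower bound: the mode-1 unfolding of T (rows indexed by i, columns by (j,k) = (0,0), (0,1), (0,2), (1,0), (1,1), (1,2)) is [[-27, 0, 9, -3, -3, 0], [27, 0, -9, 0, 0, 0]].
There the 2×2 minor on rows i ∈ {0, 1}, columns (j,k) ∈ {(0,0), (1,0)} is det [[-27, -3], [27, 0]] = 81 ≠ 0, so this unfolding has rank ≥ 2; CP rank is at least every unfolding rank, so rank(T) ≥ 2. (Unfolding ranks only ever bound the CP rank from below — rank(T) can be strictly larger than all of them — so the matching upper bound has to come from an explicit 2-term decomposition.)
Upper bound — finding two terms. Write S_k = T[:,:,k] for the frontal slices: S₀ = [[-27, -3], [27, 0]], S₁ = [[0, -3], [0, 0]], S₂ = [[9, 0], [-9, 0]].
If T = a₁ ∘ b₁ ∘ c₁ + a₂ ∘ b₂ ∘ c₂ then each S_k = c₁[k]·a₁b₁ᵀ + c₂[k]·a₂b₂ᵀ. S₀ and S₁ are linearly independent, so a₁b₁ᵀ and a₂b₂ᵀ must span the same plane of matrices: they are the rank-1 matrices of the form x·S₀ + y·S₁.
det(x·S₀ + y·S₁) is 81·x² + 81·xy = 81·(x + y)(x), vanishing at (x:y) = (1:-1) and (0:1).
M₁ = S₀ − S₁ = [[-27, 0], [27, 0]] = (-27)·[1, -1][1, 0]ᵀ and M₂ = S₁ = [[0, -3], [0, 0]] = (-3)·[1, 0][0, 1]ᵀ, so take a₁ = [1, -1], b₁ = [1, 0], a₂ = [1, 0], b₂ = [0, 1].
Each slice is an integer combination of E₁ = a₁b₁ᵀ and E₂ = a₂b₂ᵀ: S₀ = −27·E₁ − 3·E₂, S₁ = −3·E₂, S₂ = 9·E₁; reading off coefficients, c₁ = [-27, 0, 9] and c₂ = [-3, -3, 0].
Hence T = [1, -1] ∘ [1, 0] ∘ [-27, 0, 9] + [1, 0] ∘ [0, 1] ∘ [-3, -3, 0], so rank(T) ≤ 2.
These bounds meet, so rank(T) = 2.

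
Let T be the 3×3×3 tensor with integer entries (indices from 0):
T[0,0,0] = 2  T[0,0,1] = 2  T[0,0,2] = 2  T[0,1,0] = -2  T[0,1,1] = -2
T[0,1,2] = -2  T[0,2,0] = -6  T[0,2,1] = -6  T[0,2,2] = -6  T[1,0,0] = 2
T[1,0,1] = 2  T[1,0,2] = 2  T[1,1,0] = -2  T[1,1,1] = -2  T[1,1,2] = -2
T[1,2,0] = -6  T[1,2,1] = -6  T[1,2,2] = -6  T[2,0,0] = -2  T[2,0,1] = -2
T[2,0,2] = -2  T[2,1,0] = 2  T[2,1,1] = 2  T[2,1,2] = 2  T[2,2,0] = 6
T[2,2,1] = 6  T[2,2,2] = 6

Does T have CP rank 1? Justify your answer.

Yes

If T = a ⊗ b ⊗ c then every fibre of T is a multiple of the corresponding factor, so read the factors off the fibres through the nonzero entry T[0,0,0] = 2.
The mode-1 fibre T[:,0,0] = [2, 2, -2] gives a = [1, 1, -1] (primitive direction); the mode-2 fibre T[0,:,0] = [2, -2, -6] gives b = [1, -1, -3]; then c[k] = T[0,0,k] / (a[0]·b[0]) = [2, 2, 2] / 1 = [2, 2, 2].
Expanding [1, 1, -1] ⊗ [1, -1, -3] ⊗ [2, 2, 2] reproduces all 27 entries of T, so T = [1, 1, -1] ⊗ [1, -1, -3] ⊗ [2, 2, 2] and rank(T) ≤ 1.
Equivalently every frontal slice T[:,:,k] is c[k] times the rank-1 matrix [1, 1, -1] ⊗ [1, -1, -3]. So T has rank 1 (it is nonzero).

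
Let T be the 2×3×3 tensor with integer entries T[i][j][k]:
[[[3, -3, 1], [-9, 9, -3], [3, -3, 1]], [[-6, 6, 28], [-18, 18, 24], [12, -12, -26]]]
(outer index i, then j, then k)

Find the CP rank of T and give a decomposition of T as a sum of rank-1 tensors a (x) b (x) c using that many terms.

rank(T) = 2

Lower bound: the mode-3 unfolding of T (rows indexed by k, columns by (i,j) = (0,0), (0,1), (0,2), (1,0), (1,1), (1,2)) is [[3, -9, 3, -6, -18, 12], [-3, 9, -3, 6, 18, -12], [1, -3, 1, 28, 24, -26]].
There the 2×2 minor on rows k ∈ {0, 2}, columns (i,j) ∈ {(0,0), (1,0)} is det [[3, -6], [1, 28]] = 90 ≠ 0, so this unfolding has rank ≥ 2; CP rank is at least every unfolding rank, so rank(T) ≥ 2. (Unfolding ranks only ever bound the CP rank from below — rank(T) can be strictly larger than all of them — so the matching upper bound has to come from an explicit 2-term decomposition.)
Upper bound — finding two terms. Write S_k = T[:,:,k] for the frontal slices: S₀ = [[3, -9, 3], [-6, -18, 12]], S₁ = [[-3, 9, -3], [6, 18, -12]], S₂ = [[1, -3, 1], [28, 24, -26]].
If T = a₁ (x) b₁ (x) c₁ + a₂ (x) b₂ (x) c₂ then each S_k = c₁[k]·a₁b₁ᵀ + c₂[k]·a₂b₂ᵀ. S₀ and S₂ are linearly independent, so a₁b₁ᵀ and a₂b₂ᵀ must span the same plane of matrices: they are the rank-1 matrices of the form x·S₀ + y·S₂.
The 2×2 minor of x·S₀ + y·S₂ on rows {0,1}, columns {0,1} is −108·x² + 288·xy + 108·y² = (-36)·(x − 3·y)(3·x + y), vanishing at (x:y) = (3:1) and (1:-3).
M₁ = 3·S₀ + S₂ = [[10, -30, 10], [10, -30, 10]] = 10·[1, 1][1, -3, 1]ᵀ and M₂ = S₀ − 3·S₂ = [[0, 0, 0], [-90, -90, 90]] = (-90)·[0, 1][1, 1, -1]ᵀ, so take a₁ = [1, 1], b₁ = [1, -3, 1], a₂ = [0, 1], b₂ = [1, 1, -1].
Each slice is an integer combination of E₁ = a₁b₁ᵀ and E₂ = a₂b₂ᵀ: S₀ = 3·E₁ − 9·E₂, S₁ = −3·E₁ + 9·E₂, S₂ = E₁ + 27·E₂; reading off coefficients, c₁ = [3, -3, 1] and c₂ = [-9, 9, 27].
Hence T = [1, 1] (x) [1, -3, 1] (x) [3, -3, 1] + [0, 1] (x) [1, 1, -1] (x) [-9, 9, 27], so rank(T) ≤ 2.
These bounds meet, so rank(T) = 2.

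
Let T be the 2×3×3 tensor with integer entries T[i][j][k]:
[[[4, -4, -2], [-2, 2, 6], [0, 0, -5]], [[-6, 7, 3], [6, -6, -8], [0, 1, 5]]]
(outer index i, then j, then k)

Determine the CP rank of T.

3

Lower bound: in the mode-2 unfolding of T (rows indexed by j, columns by (i,k)) the 3×3 minor on rows j ∈ {0, 1, 2}, columns (i,k) ∈ {(0,0), (0,2), (1,0)} is det [[4, -2, -6], [-2, 6, 6], [0, -5, 0]] = 60 ≠ 0, so that unfolding has rank ≥ 3 and hence rank(T) ≥ 3 (CP rank is at least every unfolding rank, though it can be larger).
Upper bound: T is a sum of 3 rank-1 terms, T = [0, 1] ⊗ [1, 0, 1] ⊗ [2, -1, -1] + [1, -2] ⊗ [2, -2, 1] ⊗ [2, -2, -1] + [1, -1] ⊗ [0, 1, -1] ⊗ [2, -2, 4] (one valid choice — decompositions are not unique — normalised so each a, b is primitive with positive first nonzero entry; check it by expanding all entries), so rank(T) ≤ 3.
These bounds meet, so rank(T) = 3.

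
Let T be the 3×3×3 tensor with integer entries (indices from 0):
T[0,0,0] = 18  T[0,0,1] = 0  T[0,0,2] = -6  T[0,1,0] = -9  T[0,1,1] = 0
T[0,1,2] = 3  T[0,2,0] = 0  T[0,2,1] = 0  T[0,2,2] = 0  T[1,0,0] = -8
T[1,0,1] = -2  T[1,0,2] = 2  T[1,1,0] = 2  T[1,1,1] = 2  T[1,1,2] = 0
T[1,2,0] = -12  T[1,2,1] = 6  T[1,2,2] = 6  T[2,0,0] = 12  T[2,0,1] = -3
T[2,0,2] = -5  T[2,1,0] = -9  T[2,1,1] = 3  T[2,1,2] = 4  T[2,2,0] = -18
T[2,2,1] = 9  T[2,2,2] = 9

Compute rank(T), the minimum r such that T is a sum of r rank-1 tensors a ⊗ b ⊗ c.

2

Lower bound: the mode-3 unfolding of T (rows indexed by k, columns by (i,j) = (0,0), (0,1), (0,2), (1,0), (1,1), (1,2), (2,0), (2,1), (2,2)) is [[18, -9, 0, -8, 2, -12, 12, -9, -18], [0, 0, 0, -2, 2, 6, -3, 3, 9], [-6, 3, 0, 2, 0, 6, -5, 4, 9]].
There the 2×2 minor on rows k ∈ {0, 1}, columns (i,j) ∈ {(0,0), (1,0)} is det [[18, -8], [0, -2]] = -36 ≠ 0, so this unfolding has rank ≥ 2; CP rank is at least every unfolding rank, so rank(T) ≥ 2. (Flattening ranks never certify an upper bound on CP rank; for that we must actually write T with 2 rank-1 terms.)
Upper bound — finding two terms. Write S_k = T[:,:,k] for the frontal slices: S₀ = [[18, -9, 0], [-8, 2, -12], [12, -9, -18]], S₁ = [[0, 0, 0], [-2, 2, 6], [-3, 3, 9]], S₂ = [[-6, 3, 0], [2, 0, 6], [-5, 4, 9]].
If T = a₁ ⊗ b₁ ⊗ c₁ + a₂ ⊗ b₂ ⊗ c₂ then each S_k = c₁[k]·a₁b₁ᵀ + c₂[k]·a₂b₂ᵀ. S₀ and S₁ are linearly independent, so a₁b₁ᵀ and a₂b₂ᵀ must span the same plane of matrices: they are the rank-1 matrices of the form x·S₀ + y·S₁.
The 2×2 minor of x·S₀ + y·S₁ on rows {0,1}, columns {0,1} is −36·x² + 18·xy = (-18)·(2·x − y)(x), vanishing at (x:y) = (1:2) and (0:1).
M₁ = S₀ + 2·S₁ = [[18, -9, 0], [-12, 6, 0], [6, -3, 0]] = 3·[3, -2, 1][2, -1, 0]ᵀ and M₂ = S₁ = [[0, 0, 0], [-2, 2, 6], [-3, 3, 9]] = −[0, 2, 3][1, -1, -3]ᵀ, so take a₁ = [3, -2, 1], b₁ = [2, -1, 0], a₂ = [0, 2, 3], b₂ = [1, -1, -3].
Each slice is an integer combination of E₁ = a₁b₁ᵀ and E₂ = a₂b₂ᵀ: S₀ = 3·E₁ + 2·E₂, S₁ = −E₂, S₂ = −E₁ − E₂; reading off coefficients, c₁ = [3, 0, -1] and c₂ = [2, -1, -1].
Hence T = [3, -2, 1] ⊗ [2, -1, 0] ⊗ [3, 0, -1] + [0, 2, 3] ⊗ [1, -1, -3] ⊗ [2, -1, -1], so rank(T) ≤ 2.
These bounds meet, so rank(T) = 2.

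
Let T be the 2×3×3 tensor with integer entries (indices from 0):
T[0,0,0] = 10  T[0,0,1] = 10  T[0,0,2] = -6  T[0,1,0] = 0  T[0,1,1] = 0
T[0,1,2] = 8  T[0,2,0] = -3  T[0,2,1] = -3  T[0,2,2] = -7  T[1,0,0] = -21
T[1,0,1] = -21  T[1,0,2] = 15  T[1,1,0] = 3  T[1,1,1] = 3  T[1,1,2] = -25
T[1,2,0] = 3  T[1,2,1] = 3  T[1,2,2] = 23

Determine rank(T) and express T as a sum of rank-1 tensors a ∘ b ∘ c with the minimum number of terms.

Lower bound: the mode-1 unfolding of T (rows indexed by i, columns by (j,k) = (0,0), (0,1), (0,2), (1,0), (1,1), (1,2), (2,0), (2,1), (2,2)) is [[10, 10, -6, 0, 0, 8, -3, -3, -7], [-21, -21, 15, 3, 3, -25, 3, 3, 23]].
There the 2×2 minor on rows i ∈ {0, 1}, columns (j,k) ∈ {(0,0), (0,2)} is det [[10, -6], [-21, 15]] = 24 ≠ 0, so this unfolding has rank ≥ 2; CP rank is at least every unfolding rank, so rank(T) ≥ 2. (Unfolding ranks only ever bound the CP rank from below — rank(T) can be strictly larger than all of them — so the matching upper bound has to come from an explicit 2-term decomposition.)
Upper bound — finding two terms. Write S_k = T[:,:,k] for the frontal slices: S₀ = [[10, 0, -3], [-21, 3, 3]], S₁ = [[10, 0, -3], [-21, 3, 3]], S₂ = [[-6, 8, -7], [15, -25, 23]].
If T = a₁ ∘ b₁ ∘ c₁ + a₂ ∘ b₂ ∘ c₂ then each S_k = c₁[k]·a₁b₁ᵀ + c₂[k]·a₂b₂ᵀ. S₀ and S₂ are linearly independent, so a₁b₁ᵀ and a₂b₂ᵀ must span the same plane of matrices: they are the rank-1 matrices of the form x·S₀ + y·S₂.
The 2×2 minor of x·S₀ + y·S₂ on rows {0,1}, columns {0,1} is 30·x² − 100·xy + 30·y² = 10·(x − 3·y)(3·x − y), vanishing at (x:y) = (3:1) and (1:3).
M₁ = 3·S₀ + S₂ = [[24, 8, -16], [-48, -16, 32]] = 8·[1, -2][3, 1, -2]ᵀ and M₂ = S₀ + 3·S₂ = [[-8, 24, -24], [24, -72, 72]] = (-8)·[1, -3][1, -3, 3]ᵀ, so take a₁ = [1, -2], b₁ = [3, 1, -2], a₂ = [1, -3], b₂ = [1, -3, 3].
Each slice is an integer combination of E₁ = a₁b₁ᵀ and E₂ = a₂b₂ᵀ: S₀ = 3·E₁ + E₂, S₁ = 3·E₁ + E₂, S₂ = −E₁ − 3·E₂; reading off coefficients, c₁ = [3, 3, -1] and c₂ = [1, 1, -3].
Hence T = [1, -2] ∘ [3, 1, -2] ∘ [3, 3, -1] + [1, -3] ∘ [1, -3, 3] ∘ [1, 1, -3], so rank(T) ≤ 2.
These bounds meet, so rank(T) = 2.

rank(T) = 2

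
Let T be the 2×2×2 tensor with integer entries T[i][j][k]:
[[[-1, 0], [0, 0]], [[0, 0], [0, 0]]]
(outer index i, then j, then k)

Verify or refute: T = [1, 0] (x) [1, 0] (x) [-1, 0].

Yes

Reconstruct entrywise from the claimed factors. For example, T[1,0,1] = 0 and Σₗ aₗ[1]bₗ[0]cₗ[1] = (0)·(1)·(0) = 0; checking all 8 entries, every one matches. The claim holds.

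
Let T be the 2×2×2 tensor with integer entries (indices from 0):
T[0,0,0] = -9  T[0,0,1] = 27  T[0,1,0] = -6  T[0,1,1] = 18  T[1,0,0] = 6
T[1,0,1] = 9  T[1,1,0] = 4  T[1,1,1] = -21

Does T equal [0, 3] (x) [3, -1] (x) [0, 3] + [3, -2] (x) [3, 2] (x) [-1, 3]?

Reconstruct entrywise from the claimed factors. For example, T[1,1,0] = 4 and Σₗ aₗ[1]bₗ[1]cₗ[0] = (3)·(-1)·(0) + (-2)·(2)·(-1) = 4; checking all 8 entries, every one matches. The claim holds.

Yes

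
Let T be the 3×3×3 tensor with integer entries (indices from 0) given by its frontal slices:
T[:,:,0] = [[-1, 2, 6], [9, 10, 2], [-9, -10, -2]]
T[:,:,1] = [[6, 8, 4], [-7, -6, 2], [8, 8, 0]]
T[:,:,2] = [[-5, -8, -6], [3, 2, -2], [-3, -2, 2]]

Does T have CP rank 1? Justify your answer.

The mode-3 unfolding of T (rows indexed by k, columns by (i,j) = (0,0), (0,1), (0,2), (1,0), (1,1), (1,2), (2,0), (2,1), (2,2)) is [[-1, 2, 6, 9, 10, 2, -9, -10, -2], [6, 8, 4, -7, -6, 2, 8, 8, 0], [-5, -8, -6, 3, 2, -2, -3, -2, 2]].
There the 3×3 minor on rows k ∈ {0, 1, 2}, columns (i,j) ∈ {(0,0), (0,1), (1,0)} is det [[-1, 2, 9], [6, 8, -7], [-5, -8, 3]] = -6 ≠ 0, so this unfolding has rank ≥ 3; CP rank is at least every unfolding rank, so rank(T) ≥ 3.
In particular rank(T) ≥ 3 > 1, so T is not rank-1.

No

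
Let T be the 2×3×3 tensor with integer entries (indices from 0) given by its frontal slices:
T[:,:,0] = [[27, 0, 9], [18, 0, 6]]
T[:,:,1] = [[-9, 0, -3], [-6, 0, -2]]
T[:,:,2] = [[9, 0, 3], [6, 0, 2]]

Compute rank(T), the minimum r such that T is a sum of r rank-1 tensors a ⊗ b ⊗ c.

Lower bound: T ≠ 0 (e.g. T[0,0,0] = 27), so rank(T) ≥ 1.
Upper bound: if T = a ⊗ b ⊗ c then every fibre of T is a multiple of the corresponding factor, so read the factors off the fibres through the nonzero entry T[0,0,0] = 27.
The mode-1 fibre T[:,0,0] = [27, 18] gives a = [3, 2] (primitive direction); the mode-2 fibre T[0,:,0] = [27, 0, 9] gives b = [3, 0, 1]; then c[k] = T[0,0,k] / (a[0]·b[0]) = [27, -9, 9] / 9 = [3, -1, 1].
Expanding [3, 2] ⊗ [3, 0, 1] ⊗ [3, -1, 1] reproduces all 18 entries of T, so T = [3, 2] ⊗ [3, 0, 1] ⊗ [3, -1, 1] and rank(T) ≤ 1.
These bounds meet, so rank(T) = 1.

1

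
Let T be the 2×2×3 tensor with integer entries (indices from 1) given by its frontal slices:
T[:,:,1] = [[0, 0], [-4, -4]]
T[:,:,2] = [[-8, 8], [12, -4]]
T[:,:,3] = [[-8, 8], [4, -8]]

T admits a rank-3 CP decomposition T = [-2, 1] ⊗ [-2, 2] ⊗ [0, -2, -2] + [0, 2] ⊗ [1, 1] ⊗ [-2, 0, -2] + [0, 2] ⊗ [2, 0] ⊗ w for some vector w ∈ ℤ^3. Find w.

Subtract the known terms from T to get the rank-1 residual R = [0, 2] ⊗ [2, 0] ⊗ w, so R[i,j,k] = a[i]·b[j]·w[k]. Pick indices with nonzero a[2]·b[1] = (2)·(2) = 4. Only the fibre through (2,1,·) is needed: R[2,1,:] = T[2,1,:] − Σₗ aₗ[2]bₗ[1]cₗ = [-4, 12, 4] − (1)·(-2)·[0, -2, -2] − (2)·(1)·[-2, 0, -2] = [0, 8, 4]. Then w[k] = R[2,1,k] / 4 for each k, giving w = [0, 8, 4] / 4 = [0, 2, 1].

w = [0, 2, 1]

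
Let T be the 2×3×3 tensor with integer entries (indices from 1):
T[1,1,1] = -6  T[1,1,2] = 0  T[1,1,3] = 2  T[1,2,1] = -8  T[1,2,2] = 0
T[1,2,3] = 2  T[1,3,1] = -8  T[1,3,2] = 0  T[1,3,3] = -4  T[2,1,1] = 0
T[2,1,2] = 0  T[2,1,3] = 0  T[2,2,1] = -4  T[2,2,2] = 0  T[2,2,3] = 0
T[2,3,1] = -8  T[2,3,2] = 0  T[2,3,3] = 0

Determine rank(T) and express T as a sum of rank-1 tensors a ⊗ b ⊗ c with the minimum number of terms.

rank(T) = 3

Lower bound: the mode-2 unfolding of T (rows indexed by j, columns by (i,k) = (1,1), (1,2), (1,3), (2,1), (2,2), (2,3)) is [[-6, 0, 2, 0, 0, 0], [-8, 0, 2, -4, 0, 0], [-8, 0, -4, -8, 0, 0]].
There the 3×3 minor on rows j ∈ {1, 2, 3}, columns (i,k) ∈ {(1,1), (1,3), (2,1)} is det [[-6, 2, 0], [-8, 2, -4], [-8, -4, -8]] = 128 ≠ 0, so this unfolding has rank ≥ 3; CP rank is at least every unfolding rank, so rank(T) ≥ 3. (Unfolding ranks only ever bound the CP rank from below — rank(T) can be strictly larger than all of them — so the matching upper bound has to come from an explicit 3-term decomposition.)
Upper bound: T is a sum of 3 rank-1 terms, T = [1, 0] ⊗ [1, 1, 0] ⊗ [-4, 0, 4] + [1, 0] ⊗ [1, 1, 2] ⊗ [-2, 0, -2] + [1, 2] ⊗ [0, 1, 2] ⊗ [-2, 0, 0] (written with every a and b primitive with positive leading entry and the scale carried by c; CP decompositions are not unique, and this one is verified by expanding entrywise), so rank(T) ≤ 3.
These bounds meet, so rank(T) = 3.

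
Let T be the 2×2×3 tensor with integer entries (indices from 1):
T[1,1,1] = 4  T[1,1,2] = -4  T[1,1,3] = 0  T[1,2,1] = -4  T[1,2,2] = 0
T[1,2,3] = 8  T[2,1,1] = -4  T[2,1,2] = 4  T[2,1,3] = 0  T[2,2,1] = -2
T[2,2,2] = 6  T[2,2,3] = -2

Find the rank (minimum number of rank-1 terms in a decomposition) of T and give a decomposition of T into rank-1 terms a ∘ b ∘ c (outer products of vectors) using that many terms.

Lower bound: the mode-3 unfolding of T (rows indexed by k, columns by (i,j) = (1,1), (1,2), (2,1), (2,2)) is [[4, -4, -4, -2], [-4, 0, 4, 6], [0, 8, 0, -2]].
There the 3×3 minor on rows k ∈ {1, 2, 3}, columns (i,j) ∈ {(1,1), (1,2), (2,2)} is det [[4, -4, -2], [-4, 0, 6], [0, 8, -2]] = -96 ≠ 0, so this unfolding has rank ≥ 3; CP rank is at least every unfolding rank, so rank(T) ≥ 3. (Unfolding ranks only ever bound the CP rank from below — rank(T) can be strictly larger than all of them — so the matching upper bound has to come from an explicit 3-term decomposition.)
Upper bound: T is a sum of 3 rank-1 terms, T = [1, -1] ∘ [1, 1] ∘ [-4, -4, 8] + [1, -1] ∘ [2, 1] ∘ [4, 0, -4] + [2, 1] ∘ [0, 1] ∘ [-2, 2, 2] (one valid choice — decompositions are not unique — normalised so each a, b is primitive with positive first nonzero entry; check it by expanding all entries), so rank(T) ≤ 3.
These bounds meet, so rank(T) = 3.

rank(T) = 3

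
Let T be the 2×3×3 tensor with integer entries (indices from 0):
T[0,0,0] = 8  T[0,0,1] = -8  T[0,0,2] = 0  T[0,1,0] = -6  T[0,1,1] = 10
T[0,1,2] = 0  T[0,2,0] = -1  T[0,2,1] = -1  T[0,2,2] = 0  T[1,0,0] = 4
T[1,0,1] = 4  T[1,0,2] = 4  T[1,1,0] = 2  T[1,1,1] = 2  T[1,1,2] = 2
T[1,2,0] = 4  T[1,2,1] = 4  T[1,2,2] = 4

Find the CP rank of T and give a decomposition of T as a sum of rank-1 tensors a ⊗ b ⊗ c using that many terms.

Lower bound: the mode-3 unfolding of T (rows indexed by k, columns by (i,j) = (0,0), (0,1), (0,2), (1,0), (1,1), (1,2)) is [[8, -6, -1, 4, 2, 4], [-8, 10, -1, 4, 2, 4], [0, 0, 0, 4, 2, 4]].
There the 3×3 minor on rows k ∈ {0, 1, 2}, columns (i,j) ∈ {(0,0), (0,1), (1,0)} is det [[8, -6, 4], [-8, 10, 4], [0, 0, 4]] = 128 ≠ 0, so this unfolding has rank ≥ 3; CP rank is at least every unfolding rank, so rank(T) ≥ 3. (This is only a lower bound: in general the CP rank may exceed every unfolding rank, so we still need to exhibit 3 rank-1 terms summing to T.)
Upper bound: T is a sum of 3 rank-1 terms, T = (0, 1) ⊗ (2, 1, 2) ⊗ (2, 2, 2) + (1, 0) ⊗ (0, 2, -1) ⊗ (1, 1, 0) + (1, 0) ⊗ (1, -1, 0) ⊗ (8, -8, 0) (one valid choice — decompositions are not unique — normalised so each a, b is primitive with positive first nonzero entry; check it by expanding all entries), so rank(T) ≤ 3.
These bounds meet, so rank(T) = 3.
Check entry T[1,2,2] = 4: (1)·(2)·(2) + (0)·(-1)·(0) + (0)·(0)·(0) = 4.

rank(T) = 3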